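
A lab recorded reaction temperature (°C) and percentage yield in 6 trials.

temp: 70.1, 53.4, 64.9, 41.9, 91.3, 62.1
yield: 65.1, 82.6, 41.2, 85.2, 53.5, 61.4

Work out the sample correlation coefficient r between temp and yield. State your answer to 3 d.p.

-0.682

n = 6, Σx = 383.7, Σy = 389, Σx² = 25925.29, Σy² = 26649.46, Σxy = 23915.6
nΣxy − ΣxΣy = 143493.6 − 149259.3 = -5765.7
nΣx² − (Σx)² = 155551.74 − 147225.69 = 8326.05; nΣy² − (Σy)² = 159896.76 − 151321 = 8575.76
r = -5765.7 / √(8326.05 × 8575.76) = -5765.7 / 8449.9826 ≈ -0.682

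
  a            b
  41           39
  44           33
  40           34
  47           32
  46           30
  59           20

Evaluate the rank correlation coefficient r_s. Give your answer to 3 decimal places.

Rank a: 2, 3, 1, 5, 4, 6
Rank b: 6, 4, 5, 3, 2, 1
d = rank(a) − rank(b): -4, -1, -4, 2, 2, 5; Σd² = 66
ρ = 1 − 6Σd² / [n(n²−1)] = 1 − 6×66 / (6×35) = 1 − 396/210 ≈ -0.886

-0.886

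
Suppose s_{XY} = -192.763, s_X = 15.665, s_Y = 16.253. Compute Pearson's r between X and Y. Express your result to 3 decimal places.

-0.757

r = Cov(X,Y) / (s_X · s_Y) = -192.763 / (15.665 × 16.253)
  = -192.763 / 254.6032 ≈ -0.757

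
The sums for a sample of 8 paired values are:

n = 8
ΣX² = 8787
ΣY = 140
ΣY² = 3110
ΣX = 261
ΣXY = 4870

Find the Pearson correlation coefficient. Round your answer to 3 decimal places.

0.714

r = (nΣXY − ΣXΣY) / √[(nΣX² − (ΣX)²)(nΣY² − (ΣY)²)]
Numerator: 8×4870 − 261×140 = 2420
Denominator: √[(70296 − 68121)(24880 − 19600)] = √[2175 × 5280] = 3388.8051
r = 2420 / 3388.8051 ≈ 0.714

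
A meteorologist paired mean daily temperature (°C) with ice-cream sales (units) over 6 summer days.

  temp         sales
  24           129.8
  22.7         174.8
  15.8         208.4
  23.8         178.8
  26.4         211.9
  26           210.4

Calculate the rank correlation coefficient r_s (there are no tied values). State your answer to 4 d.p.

Rank temp: 4, 2, 1, 3, 6, 5
Rank sales: 1, 2, 4, 3, 6, 5
d = rank(temp) − rank(sales): 3, 0, -3, 0, 0, 0; Σd² = 18
ρ = 1 − 6Σd² / [n(n²−1)] = 1 − 6×18 / (6×35) = 1 − 108/210 ≈ 0.4857

0.4857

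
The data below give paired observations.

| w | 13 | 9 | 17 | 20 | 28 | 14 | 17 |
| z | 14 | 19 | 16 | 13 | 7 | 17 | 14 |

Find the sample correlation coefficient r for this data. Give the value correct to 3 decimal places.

-0.931

n = 7, Σw = 118, Σz = 100, Σw² = 2208, Σz² = 1516, Σwz = 1557
nΣwz − ΣwΣz = 10899 − 11800 = -901
nΣw² − (Σw)² = 15456 − 13924 = 1532; nΣz² − (Σz)² = 10612 − 10000 = 612
r = -901 / √(1532 × 612) = -901 / 968.2892 ≈ -0.931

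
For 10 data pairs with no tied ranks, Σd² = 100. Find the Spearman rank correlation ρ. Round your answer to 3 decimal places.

0.394

ρ = 1 − 6Σd² / [n(n²−1)] = 1 − 6×100 / (10×99)
  = 1 − 600/990 = 1 − 0.6061 ≈ 0.394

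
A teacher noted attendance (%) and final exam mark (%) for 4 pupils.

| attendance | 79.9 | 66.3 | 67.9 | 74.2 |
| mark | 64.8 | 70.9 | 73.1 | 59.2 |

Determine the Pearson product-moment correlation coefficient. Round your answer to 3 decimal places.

n = 4, Σx = 288.3, Σy = 268, Σx² = 20895.75, Σy² = 18074.1, Σxy = 19234.32
nΣxy − ΣxΣy = 76937.28 − 77264.4 = -327.12
nΣx² − (Σx)² = 83583 − 83116.89 = 466.11; nΣy² − (Σy)² = 72296.4 − 71824 = 472.4
r = -327.12 / √(466.11 × 472.4) = -327.12 / 469.2445 ≈ -0.697

-0.697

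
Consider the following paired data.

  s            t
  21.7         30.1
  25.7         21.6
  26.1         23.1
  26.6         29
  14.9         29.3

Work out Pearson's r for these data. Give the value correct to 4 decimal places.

n = 5, Σs = 115, Σt = 133.1, Σs² = 2742.16, Σt² = 3605.67, Σst = 3019.17
nΣst − ΣsΣt = 15095.85 − 15306.5 = -210.65
nΣs² − (Σs)² = 13710.8 − 13225 = 485.8; nΣt² − (Σt)² = 18028.35 − 17715.61 = 312.74
r = -210.65 / √(485.8 × 312.74) = -210.65 / 389.7808 ≈ -0.5404

-0.5404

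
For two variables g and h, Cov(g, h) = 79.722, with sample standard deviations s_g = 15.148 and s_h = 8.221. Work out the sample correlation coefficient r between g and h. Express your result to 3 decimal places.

r = Cov(g,h) / (s_g · s_h) = 79.722 / (15.148 × 8.221)
  = 79.722 / 124.5317 ≈ 0.640

0.640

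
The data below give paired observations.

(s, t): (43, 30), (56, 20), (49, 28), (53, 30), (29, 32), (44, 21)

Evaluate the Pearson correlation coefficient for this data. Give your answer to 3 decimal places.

n = 6, Σs = 274, Σt = 161, Σs² = 12972, Σt² = 4449, Σst = 7224
nΣst − ΣsΣt = 43344 − 44114 = -770
nΣs² − (Σs)² = 77832 − 75076 = 2756; nΣt² − (Σt)² = 26694 − 25921 = 773
r = -770 / √(2756 × 773) = -770 / 1459.5849 ≈ -0.528

-0.528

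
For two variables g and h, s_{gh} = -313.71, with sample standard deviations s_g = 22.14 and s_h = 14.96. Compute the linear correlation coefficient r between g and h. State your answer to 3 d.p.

-0.947

r = Cov(g,h) / (s_g · s_h) = -313.71 / (22.14 × 14.96)
  = -313.71 / 331.2144 ≈ -0.947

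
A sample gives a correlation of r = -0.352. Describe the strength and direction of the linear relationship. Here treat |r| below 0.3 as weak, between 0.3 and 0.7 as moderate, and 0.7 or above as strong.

moderate negative

r = -0.352 < 0 so the relationship is negative.
|r| = 0.352, which falls in the moderate range.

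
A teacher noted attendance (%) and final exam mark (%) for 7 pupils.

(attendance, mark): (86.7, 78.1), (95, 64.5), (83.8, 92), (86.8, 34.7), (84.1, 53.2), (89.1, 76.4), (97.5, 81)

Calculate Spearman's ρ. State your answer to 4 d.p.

-0.0714

Rank attendance: 3, 6, 1, 4, 2, 5, 7
Rank mark: 5, 3, 7, 1, 2, 4, 6
d = rank(attendance) − rank(mark): -2, 3, -6, 3, 0, 1, 1; Σd² = 60
ρ = 1 − 6Σd² / [n(n²−1)] = 1 − 6×60 / (7×48) = 1 − 360/336 ≈ -0.0714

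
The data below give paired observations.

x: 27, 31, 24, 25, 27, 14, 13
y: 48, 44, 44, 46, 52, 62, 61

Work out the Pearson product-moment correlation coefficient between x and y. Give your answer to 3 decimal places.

-0.886

n = 7, Σx = 161, Σy = 357, Σx² = 3985, Σy² = 18561, Σxy = 7931
nΣxy − ΣxΣy = 55517 − 57477 = -1960
nΣx² − (Σx)² = 27895 − 25921 = 1974; nΣy² − (Σy)² = 129927 − 127449 = 2478
r = -1960 / √(1974 × 2478) = -1960 / 2211.6899 ≈ -0.886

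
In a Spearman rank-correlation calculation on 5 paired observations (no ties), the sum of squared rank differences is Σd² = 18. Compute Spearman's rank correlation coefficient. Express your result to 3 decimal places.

0.100

ρ = 1 − 6Σd² / [n(n²−1)] = 1 − 6×18 / (5×24)
  = 1 − 108/120 = 1 − 0.9000 ≈ 0.100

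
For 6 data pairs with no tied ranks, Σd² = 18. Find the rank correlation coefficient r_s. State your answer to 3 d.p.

ρ = 1 − 6Σd² / [n(n²−1)] = 1 − 6×18 / (6×35)
  = 1 − 108/210 = 1 − 0.5143 ≈ 0.486

0.486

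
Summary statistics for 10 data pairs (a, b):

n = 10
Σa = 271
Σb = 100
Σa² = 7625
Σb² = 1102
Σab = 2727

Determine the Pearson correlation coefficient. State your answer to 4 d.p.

r = (nΣab − ΣaΣb) / √[(nΣa² − (Σa)²)(nΣb² − (Σb)²)]
Numerator: 10×2727 − 271×100 = 170
Denominator: √[(76250 − 73441)(11020 − 10000)] = √[2809 × 1020] = 1692.6843
r = 170 / 1692.6843 ≈ 0.1004

0.1004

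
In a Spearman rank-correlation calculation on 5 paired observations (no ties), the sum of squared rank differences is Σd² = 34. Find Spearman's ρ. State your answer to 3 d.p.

ρ = 1 − 6Σd² / [n(n²−1)] = 1 − 6×34 / (5×24)
  = 1 − 204/120 = 1 − 1.7000 ≈ -0.700

-0.700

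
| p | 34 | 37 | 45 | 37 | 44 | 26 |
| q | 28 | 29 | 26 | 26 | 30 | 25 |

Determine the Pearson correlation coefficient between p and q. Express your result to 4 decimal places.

n = 6, Σp = 223, Σq = 164, Σp² = 8531, Σq² = 4502, Σpq = 6127
nΣpq − ΣpΣq = 36762 − 36572 = 190
nΣp² − (Σp)² = 51186 − 49729 = 1457; nΣq² − (Σq)² = 27012 − 26896 = 116
r = 190 / √(1457 × 116) = 190 / 411.1107 ≈ 0.4622

0.4622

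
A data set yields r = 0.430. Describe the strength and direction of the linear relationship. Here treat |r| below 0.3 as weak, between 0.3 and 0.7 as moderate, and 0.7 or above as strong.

moderate positive

r = 0.430 > 0 so the relationship is positive.
|r| = 0.430, which falls in the moderate range.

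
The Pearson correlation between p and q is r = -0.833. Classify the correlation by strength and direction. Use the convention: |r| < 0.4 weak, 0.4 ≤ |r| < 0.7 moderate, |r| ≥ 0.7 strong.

r = -0.833 < 0 so the relationship is negative.
|r| = 0.833, which falls in the strong range.

strong negative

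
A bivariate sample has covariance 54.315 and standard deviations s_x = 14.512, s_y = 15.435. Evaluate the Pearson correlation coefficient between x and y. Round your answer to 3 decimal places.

0.242

r = Cov(x,y) / (s_x · s_y) = 54.315 / (14.512 × 15.435)
  = 54.315 / 223.9927 ≈ 0.242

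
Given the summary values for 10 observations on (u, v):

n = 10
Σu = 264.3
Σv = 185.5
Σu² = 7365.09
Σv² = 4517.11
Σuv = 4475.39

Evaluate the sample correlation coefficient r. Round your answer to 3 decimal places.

r = (nΣuv − ΣuΣv) / √[(nΣu² − (Σu)²)(nΣv² − (Σv)²)]
Numerator: 10×4475.39 − 264.3×185.5 = -4273.75
Denominator: √[(73650.9 − 69854.49)(45171.1 − 34410.25)] = √[3796.41 × 10760.85] = 6391.6038
r = -4273.75 / 6391.6038 ≈ -0.669

-0.669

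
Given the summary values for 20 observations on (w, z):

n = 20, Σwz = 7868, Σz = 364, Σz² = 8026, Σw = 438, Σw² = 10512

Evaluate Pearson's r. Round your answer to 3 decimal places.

-0.091

r = (nΣwz − ΣwΣz) / √[(nΣw² − (Σw)²)(nΣz² − (Σz)²)]
Numerator: 20×7868 − 438×364 = -2072
Denominator: √[(210240 − 191844)(160520 − 132496)] = √[18396 × 28024] = 22705.2748
r = -2072 / 22705.2748 ≈ -0.091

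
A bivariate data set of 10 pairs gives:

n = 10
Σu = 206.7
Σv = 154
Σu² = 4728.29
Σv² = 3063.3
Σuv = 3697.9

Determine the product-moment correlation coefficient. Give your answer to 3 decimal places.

0.917

r = (nΣuv − ΣuΣv) / √[(nΣu² − (Σu)²)(nΣv² − (Σv)²)]
Numerator: 10×3697.9 − 206.7×154 = 5147.2
Denominator: √[(47282.9 − 42724.89)(30633 − 23716)] = √[4558.01 × 6917] = 5614.9582
r = 5147.2 / 5614.9582 ≈ 0.917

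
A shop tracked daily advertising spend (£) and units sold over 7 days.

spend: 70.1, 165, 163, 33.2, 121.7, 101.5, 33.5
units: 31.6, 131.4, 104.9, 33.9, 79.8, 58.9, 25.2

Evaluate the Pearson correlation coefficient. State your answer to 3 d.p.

n = 7, Σx = 688, Σy = 465.7, Σx² = 86045.64, Σy² = 40890.03, Σxy = 58654.55
nΣxy − ΣxΣy = 410581.85 − 320401.6 = 90180.25
nΣx² − (Σx)² = 602319.48 − 473344 = 128975.48; nΣy² − (Σy)² = 286230.21 − 216876.49 = 69353.72
r = 90180.25 / √(128975.48 × 69353.72) = 90180.25 / 94577.6365 ≈ 0.954

0.954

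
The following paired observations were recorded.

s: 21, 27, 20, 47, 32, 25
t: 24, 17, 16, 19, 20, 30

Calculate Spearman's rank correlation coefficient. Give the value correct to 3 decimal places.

0.086

Rank s: 2, 4, 1, 6, 5, 3
Rank t: 5, 2, 1, 3, 4, 6
d = rank(s) − rank(t): -3, 2, 0, 3, 1, -3; Σd² = 32
ρ = 1 − 6Σd² / [n(n²−1)] = 1 − 6×32 / (6×35) = 1 − 192/210 ≈ 0.086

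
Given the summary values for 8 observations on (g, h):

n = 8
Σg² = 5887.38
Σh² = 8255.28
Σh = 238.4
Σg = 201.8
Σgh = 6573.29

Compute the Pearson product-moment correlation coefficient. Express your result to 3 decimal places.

r = (nΣgh − ΣgΣh) / √[(nΣg² − (Σg)²)(nΣh² − (Σh)²)]
Numerator: 8×6573.29 − 201.8×238.4 = 4477.2
Denominator: √[(47099.04 − 40723.24)(66042.24 − 56834.56)] = √[6375.8 × 9207.68] = 7662.0054
r = 4477.2 / 7662.0054 ≈ 0.584

0.584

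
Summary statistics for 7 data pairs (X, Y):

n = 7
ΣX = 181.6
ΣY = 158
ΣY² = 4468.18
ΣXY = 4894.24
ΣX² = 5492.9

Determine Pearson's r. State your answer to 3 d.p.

r = (nΣXY − ΣXΣY) / √[(nΣX² − (ΣX)²)(nΣY² − (ΣY)²)]
Numerator: 7×4894.24 − 181.6×158 = 5566.88
Denominator: √[(38450.3 − 32978.56)(31277.26 − 24964)] = √[5471.74 × 6313.26] = 5877.4584
r = 5566.88 / 5877.4584 ≈ 0.947

0.947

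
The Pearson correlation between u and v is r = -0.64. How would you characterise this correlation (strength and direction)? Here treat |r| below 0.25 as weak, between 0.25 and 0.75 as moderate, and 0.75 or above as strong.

moderate negative

r = -0.64 < 0 so the relationship is negative.
|r| = 0.64, which falls in the moderate range.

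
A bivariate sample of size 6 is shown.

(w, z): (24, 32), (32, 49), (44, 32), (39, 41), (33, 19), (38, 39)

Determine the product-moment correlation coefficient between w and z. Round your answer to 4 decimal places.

n = 6, Σw = 210, Σz = 212, Σw² = 7590, Σz² = 8012, Σwz = 7452
nΣwz − ΣwΣz = 44712 − 44520 = 192
nΣw² − (Σw)² = 45540 − 44100 = 1440; nΣz² − (Σz)² = 48072 − 44944 = 3128
r = 192 / √(1440 × 3128) = 192 / 2122.3383 ≈ 0.0905

0.0905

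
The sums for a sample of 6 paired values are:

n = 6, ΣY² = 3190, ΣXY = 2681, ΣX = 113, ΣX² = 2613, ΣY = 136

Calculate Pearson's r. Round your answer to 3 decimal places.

0.525

r = (nΣXY − ΣXΣY) / √[(nΣX² − (ΣX)²)(nΣY² − (ΣY)²)]
Numerator: 6×2681 − 113×136 = 718
Denominator: √[(15678 − 12769)(19140 − 18496)] = √[2909 × 644] = 1368.7206
r = 718 / 1368.7206 ≈ 0.525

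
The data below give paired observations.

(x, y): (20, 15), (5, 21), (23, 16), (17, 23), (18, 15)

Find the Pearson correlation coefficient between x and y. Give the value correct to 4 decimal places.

n = 5, Σx = 83, Σy = 90, Σx² = 1567, Σy² = 1676, Σxy = 1434
nΣxy − ΣxΣy = 7170 − 7470 = -300
nΣx² − (Σx)² = 7835 − 6889 = 946; nΣy² − (Σy)² = 8380 − 8100 = 280
r = -300 / √(946 × 280) = -300 / 514.6649 ≈ -0.5829

-0.5829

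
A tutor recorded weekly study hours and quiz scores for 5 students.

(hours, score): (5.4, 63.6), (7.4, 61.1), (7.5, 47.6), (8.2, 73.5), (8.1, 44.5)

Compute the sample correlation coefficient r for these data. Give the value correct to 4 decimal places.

n = 5, Σx = 36.6, Σy = 290.3, Σx² = 273.02, Σy² = 17426.43, Σxy = 2115.73
nΣxy − ΣxΣy = 10578.65 − 10624.98 = -46.33
nΣx² − (Σx)² = 1365.1 − 1339.56 = 25.54; nΣy² − (Σy)² = 87132.15 − 84274.09 = 2858.06
r = -46.33 / √(25.54 × 2858.06) = -46.33 / 270.1756 ≈ -0.1715

-0.1715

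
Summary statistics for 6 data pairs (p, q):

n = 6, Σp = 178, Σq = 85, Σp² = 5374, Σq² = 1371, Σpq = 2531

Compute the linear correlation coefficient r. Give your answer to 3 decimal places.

0.075

r = (nΣpq − ΣpΣq) / √[(nΣp² − (Σp)²)(nΣq² − (Σq)²)]
Numerator: 6×2531 − 178×85 = 56
Denominator: √[(32244 − 31684)(8226 − 7225)] = √[560 × 1001] = 748.7055
r = 56 / 748.7055 ≈ 0.075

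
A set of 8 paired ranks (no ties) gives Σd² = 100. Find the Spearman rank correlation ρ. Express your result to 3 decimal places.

-0.190

ρ = 1 − 6Σd² / [n(n²−1)] = 1 − 6×100 / (8×63)
  = 1 − 600/504 = 1 − 1.1905 ≈ -0.190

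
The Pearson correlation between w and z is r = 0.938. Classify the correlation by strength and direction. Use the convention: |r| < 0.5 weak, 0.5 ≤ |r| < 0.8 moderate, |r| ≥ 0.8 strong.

r = 0.938 > 0 so the relationship is positive.
|r| = 0.938, which falls in the strong range.

strong positive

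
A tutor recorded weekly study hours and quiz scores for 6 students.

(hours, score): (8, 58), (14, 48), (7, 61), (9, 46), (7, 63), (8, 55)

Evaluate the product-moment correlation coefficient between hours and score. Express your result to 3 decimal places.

n = 6, Σx = 53, Σy = 331, Σx² = 503, Σy² = 18499, Σxy = 2858
nΣxy − ΣxΣy = 17148 − 17543 = -395
nΣx² − (Σx)² = 3018 − 2809 = 209; nΣy² − (Σy)² = 110994 − 109561 = 1433
r = -395 / √(209 × 1433) = -395 / 547.2632 ≈ -0.722

-0.722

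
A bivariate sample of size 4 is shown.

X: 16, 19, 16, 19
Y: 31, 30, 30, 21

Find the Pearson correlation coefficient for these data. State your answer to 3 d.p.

-0.615

n = 4, ΣX = 70, ΣY = 112, ΣX² = 1234, ΣY² = 3202, ΣXY = 1945
nΣXY − ΣXΣY = 7780 − 7840 = -60
nΣX² − (ΣX)² = 4936 − 4900 = 36; nΣY² − (ΣY)² = 12808 − 12544 = 264
r = -60 / √(36 × 264) = -60 / 97.4885 ≈ -0.615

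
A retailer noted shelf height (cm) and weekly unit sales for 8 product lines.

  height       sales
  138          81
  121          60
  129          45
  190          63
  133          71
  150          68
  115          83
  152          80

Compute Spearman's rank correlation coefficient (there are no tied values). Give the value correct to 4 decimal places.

-0.0476

Rank height: 5, 2, 3, 8, 4, 6, 1, 7
Rank sales: 7, 2, 1, 3, 5, 4, 8, 6
d = rank(height) − rank(sales): -2, 0, 2, 5, -1, 2, -7, 1; Σd² = 88
ρ = 1 − 6Σd² / [n(n²−1)] = 1 − 6×88 / (8×63) = 1 − 528/504 ≈ -0.0476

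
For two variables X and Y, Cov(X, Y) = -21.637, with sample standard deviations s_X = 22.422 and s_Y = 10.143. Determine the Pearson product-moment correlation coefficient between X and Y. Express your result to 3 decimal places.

r = Cov(X,Y) / (s_X · s_Y) = -21.637 / (22.422 × 10.143)
  = -21.637 / 227.4263 ≈ -0.095

-0.095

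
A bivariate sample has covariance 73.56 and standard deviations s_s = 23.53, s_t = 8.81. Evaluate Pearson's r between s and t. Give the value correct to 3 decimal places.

r = Cov(s,t) / (s_s · s_t) = 73.56 / (23.53 × 8.81)
  = 73.56 / 207.2993 ≈ 0.355

0.355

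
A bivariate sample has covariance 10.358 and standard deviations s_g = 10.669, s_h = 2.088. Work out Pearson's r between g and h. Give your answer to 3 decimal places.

r = Cov(g,h) / (s_g · s_h) = 10.358 / (10.669 × 2.088)
  = 10.358 / 22.2769 ≈ 0.465

0.465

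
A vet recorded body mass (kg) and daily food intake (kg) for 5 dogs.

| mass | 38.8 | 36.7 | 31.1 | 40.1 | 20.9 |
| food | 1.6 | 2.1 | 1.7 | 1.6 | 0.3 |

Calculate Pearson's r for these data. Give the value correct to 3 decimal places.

n = 5, Σx = 167.6, Σy = 7.3, Σx² = 5864.36, Σy² = 12.51, Σxy = 262.45
nΣxy − ΣxΣy = 1312.25 − 1223.48 = 88.77
nΣx² − (Σx)² = 29321.8 − 28089.76 = 1232.04; nΣy² − (Σy)² = 62.55 − 53.29 = 9.26
r = 88.77 / √(1232.04 × 9.26) = 88.77 / 106.8115 ≈ 0.831

0.831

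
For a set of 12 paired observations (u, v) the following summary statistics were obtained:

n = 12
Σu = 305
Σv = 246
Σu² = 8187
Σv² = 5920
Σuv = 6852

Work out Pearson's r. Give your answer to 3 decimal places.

0.971

r = (nΣuv − ΣuΣv) / √[(nΣu² − (Σu)²)(nΣv² − (Σv)²)]
Numerator: 12×6852 − 305×246 = 7194
Denominator: √[(98244 − 93025)(71040 − 60516)] = √[5219 × 10524] = 7411.1238
r = 7194 / 7411.1238 ≈ 0.971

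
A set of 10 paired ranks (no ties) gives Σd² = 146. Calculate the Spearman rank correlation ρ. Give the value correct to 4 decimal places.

ρ = 1 − 6Σd² / [n(n²−1)] = 1 − 6×146 / (10×99)
  = 1 − 876/990 = 1 − 0.88485 ≈ 0.1152

0.1152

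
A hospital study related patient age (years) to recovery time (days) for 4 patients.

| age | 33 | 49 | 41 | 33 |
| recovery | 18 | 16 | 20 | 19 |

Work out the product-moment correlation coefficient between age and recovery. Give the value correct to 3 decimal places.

n = 4, Σx = 156, Σy = 73, Σx² = 6260, Σy² = 1341, Σxy = 2825
nΣxy − ΣxΣy = 11300 − 11388 = -88
nΣx² − (Σx)² = 25040 − 24336 = 704; nΣy² − (Σy)² = 5364 − 5329 = 35
r = -88 / √(704 × 35) = -88 / 156.9713 ≈ -0.561

-0.561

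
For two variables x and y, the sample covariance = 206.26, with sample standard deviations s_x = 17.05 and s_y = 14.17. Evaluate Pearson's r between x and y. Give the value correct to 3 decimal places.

0.854

r = Cov(x,y) / (s_x · s_y) = 206.26 / (17.05 × 14.17)
  = 206.26 / 241.5985 ≈ 0.854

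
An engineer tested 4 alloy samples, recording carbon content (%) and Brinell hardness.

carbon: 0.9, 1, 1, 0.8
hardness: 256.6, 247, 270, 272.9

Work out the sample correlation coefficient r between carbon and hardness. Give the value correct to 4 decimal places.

n = 4, Σx = 3.7, Σy = 1046.5, Σx² = 3.45, Σy² = 274226.97, Σxy = 966.26
nΣxy − ΣxΣy = 3865.04 − 3872.05 = -7.01
nΣx² − (Σx)² = 13.8 − 13.69 = 0.11; nΣy² − (Σy)² = 1096907.88 − 1095162.25 = 1745.63
r = -7.01 / √(0.11 × 1745.63) = -7.01 / 13.8571 ≈ -0.5059

-0.5059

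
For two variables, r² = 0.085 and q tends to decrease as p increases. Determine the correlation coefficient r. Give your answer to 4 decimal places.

|r| = √0.085 = 0.2915
The association is negative, so r = −0.2915.

-0.2915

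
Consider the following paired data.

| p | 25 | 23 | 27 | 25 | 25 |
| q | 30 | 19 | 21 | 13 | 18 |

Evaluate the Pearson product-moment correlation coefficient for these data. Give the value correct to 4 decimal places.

n = 5, Σp = 125, Σq = 101, Σp² = 3133, Σq² = 2195, Σpq = 2529
nΣpq − ΣpΣq = 12645 − 12625 = 20
nΣp² − (Σp)² = 15665 − 15625 = 40; nΣq² − (Σq)² = 10975 − 10201 = 774
r = 20 / √(40 × 774) = 20 / 175.9545 ≈ 0.1137

0.1137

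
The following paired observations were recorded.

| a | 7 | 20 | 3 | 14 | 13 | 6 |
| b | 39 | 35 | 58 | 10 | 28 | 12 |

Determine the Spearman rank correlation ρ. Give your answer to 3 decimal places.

Rank a: 3, 6, 1, 5, 4, 2
Rank b: 5, 4, 6, 1, 3, 2
d = rank(a) − rank(b): -2, 2, -5, 4, 1, 0; Σd² = 50
ρ = 1 − 6Σd² / [n(n²−1)] = 1 − 6×50 / (6×35) = 1 − 300/210 ≈ -0.429

-0.429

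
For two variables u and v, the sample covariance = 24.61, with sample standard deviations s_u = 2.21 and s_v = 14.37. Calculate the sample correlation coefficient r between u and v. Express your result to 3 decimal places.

r = Cov(u,v) / (s_u · s_v) = 24.61 / (2.21 × 14.37)
  = 24.61 / 31.7577 ≈ 0.775

0.775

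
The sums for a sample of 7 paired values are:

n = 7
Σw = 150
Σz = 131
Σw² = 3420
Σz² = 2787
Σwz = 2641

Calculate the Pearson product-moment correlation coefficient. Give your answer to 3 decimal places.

r = (nΣwz − ΣwΣz) / √[(nΣw² − (Σw)²)(nΣz² − (Σz)²)]
Numerator: 7×2641 − 150×131 = -1163
Denominator: √[(23940 − 22500)(19509 − 17161)] = √[1440 × 2348] = 1838.7822
r = -1163 / 1838.7822 ≈ -0.632

-0.632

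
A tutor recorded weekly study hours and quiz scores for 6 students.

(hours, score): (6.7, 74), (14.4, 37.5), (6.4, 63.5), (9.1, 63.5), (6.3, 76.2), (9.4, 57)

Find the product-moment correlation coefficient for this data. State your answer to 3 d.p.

n = 6, Σx = 52.3, Σy = 371.7, Σx² = 504.07, Σy² = 24002.19, Σxy = 3035.91
nΣxy − ΣxΣy = 18215.46 − 19439.91 = -1224.45
nΣx² − (Σx)² = 3024.42 − 2735.29 = 289.13; nΣy² − (Σy)² = 144013.14 − 138160.89 = 5852.25
r = -1224.45 / √(289.13 × 5852.25) = -1224.45 / 1300.7925 ≈ -0.941

-0.941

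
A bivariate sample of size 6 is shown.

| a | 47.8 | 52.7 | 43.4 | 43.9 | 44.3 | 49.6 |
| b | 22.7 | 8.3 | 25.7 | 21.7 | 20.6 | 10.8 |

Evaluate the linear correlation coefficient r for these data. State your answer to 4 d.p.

n = 6, Σa = 281.7, Σb = 109.8, Σa² = 13295.55, Σb² = 2256.56, Σab = 5038.74
nΣab − ΣaΣb = 30232.44 − 30930.66 = -698.22
nΣa² − (Σa)² = 79773.3 − 79354.89 = 418.41; nΣb² − (Σb)² = 13539.36 − 12056.04 = 1483.32
r = -698.22 / √(418.41 × 1483.32) = -698.22 / 787.8045 ≈ -0.8863

-0.8863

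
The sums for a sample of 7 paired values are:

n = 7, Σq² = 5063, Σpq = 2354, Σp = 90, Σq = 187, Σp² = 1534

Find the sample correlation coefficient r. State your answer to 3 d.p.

r = (nΣpq − ΣpΣq) / √[(nΣp² − (Σp)²)(nΣq² − (Σq)²)]
Numerator: 7×2354 − 90×187 = -352
Denominator: √[(10738 − 8100)(35441 − 34969)] = √[2638 × 472] = 1115.8566
r = -352 / 1115.8566 ≈ -0.315

-0.315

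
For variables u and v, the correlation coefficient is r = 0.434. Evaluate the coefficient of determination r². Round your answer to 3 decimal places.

r² = (0.434)² = 0.188

0.188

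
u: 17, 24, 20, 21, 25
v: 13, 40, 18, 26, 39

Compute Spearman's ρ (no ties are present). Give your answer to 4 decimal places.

Rank u: 1, 4, 2, 3, 5
Rank v: 1, 5, 2, 3, 4
d = rank(u) − rank(v): 0, -1, 0, 0, 1; Σd² = 2
ρ = 1 − 6Σd² / [n(n²−1)] = 1 − 6×2 / (5×24) = 1 − 12/120 ≈ 0.9000

0.9000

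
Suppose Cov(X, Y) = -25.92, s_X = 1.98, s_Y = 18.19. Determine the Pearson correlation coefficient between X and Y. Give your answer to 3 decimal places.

-0.720

r = Cov(X,Y) / (s_X · s_Y) = -25.92 / (1.98 × 18.19)
  = -25.92 / 36.0162 ≈ -0.720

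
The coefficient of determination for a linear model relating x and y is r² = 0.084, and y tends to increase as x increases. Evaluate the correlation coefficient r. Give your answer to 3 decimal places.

0.290

|r| = √0.084 = 0.290
The association is positive, so r = 0.290.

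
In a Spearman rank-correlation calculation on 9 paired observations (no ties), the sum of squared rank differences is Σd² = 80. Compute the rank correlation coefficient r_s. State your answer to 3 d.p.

0.333

ρ = 1 − 6Σd² / [n(n²−1)] = 1 − 6×80 / (9×80)
  = 1 − 480/720 = 1 − 0.6667 ≈ 0.333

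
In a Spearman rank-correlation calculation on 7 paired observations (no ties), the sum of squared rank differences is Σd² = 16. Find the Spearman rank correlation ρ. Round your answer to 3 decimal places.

0.714

ρ = 1 − 6Σd² / [n(n²−1)] = 1 − 6×16 / (7×48)
  = 1 − 96/336 = 1 − 0.2857 ≈ 0.714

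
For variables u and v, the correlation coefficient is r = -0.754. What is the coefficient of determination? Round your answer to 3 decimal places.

0.569

r² = (-0.754)² = 0.569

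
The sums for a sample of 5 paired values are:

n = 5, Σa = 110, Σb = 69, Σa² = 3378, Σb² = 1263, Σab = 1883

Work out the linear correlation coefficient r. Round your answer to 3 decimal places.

r = (nΣab − ΣaΣb) / √[(nΣa² − (Σa)²)(nΣb² − (Σb)²)]
Numerator: 5×1883 − 110×69 = 1825
Denominator: √[(16890 − 12100)(6315 − 4761)] = √[4790 × 1554] = 2728.3072
r = 1825 / 2728.3072 ≈ 0.669

0.669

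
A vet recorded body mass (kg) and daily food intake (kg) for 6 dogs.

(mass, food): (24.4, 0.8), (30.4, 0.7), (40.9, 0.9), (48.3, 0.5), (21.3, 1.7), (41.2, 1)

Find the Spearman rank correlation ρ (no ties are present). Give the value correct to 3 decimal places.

Rank mass: 2, 3, 4, 6, 1, 5
Rank food: 3, 2, 4, 1, 6, 5
d = rank(mass) − rank(food): -1, 1, 0, 5, -5, 0; Σd² = 52
ρ = 1 − 6Σd² / [n(n²−1)] = 1 − 6×52 / (6×35) = 1 − 312/210 ≈ -0.486

-0.486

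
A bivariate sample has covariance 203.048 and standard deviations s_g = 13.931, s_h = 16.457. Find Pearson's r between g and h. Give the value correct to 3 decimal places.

0.886

r = Cov(g,h) / (s_g · s_h) = 203.048 / (13.931 × 16.457)
  = 203.048 / 229.2625 ≈ 0.886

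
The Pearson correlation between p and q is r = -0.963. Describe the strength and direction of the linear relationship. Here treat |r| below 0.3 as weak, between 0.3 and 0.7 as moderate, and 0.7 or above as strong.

strong negative

r = -0.963 < 0 so the relationship is negative.
|r| = 0.963, which falls in the strong range.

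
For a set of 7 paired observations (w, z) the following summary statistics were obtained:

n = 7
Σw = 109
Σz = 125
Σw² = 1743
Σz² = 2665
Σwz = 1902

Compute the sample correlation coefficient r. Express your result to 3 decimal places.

-0.316

r = (nΣwz − ΣwΣz) / √[(nΣw² − (Σw)²)(nΣz² − (Σz)²)]
Numerator: 7×1902 − 109×125 = -311
Denominator: √[(12201 − 11881)(18655 − 15625)] = √[320 × 3030] = 984.6827
r = -311 / 984.6827 ≈ -0.316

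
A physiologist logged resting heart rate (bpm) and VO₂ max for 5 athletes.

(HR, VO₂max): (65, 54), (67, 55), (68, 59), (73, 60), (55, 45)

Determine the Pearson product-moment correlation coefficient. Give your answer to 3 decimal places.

0.974

n = 5, Σx = 328, Σy = 273, Σx² = 21692, Σy² = 15047, Σxy = 18062
nΣxy − ΣxΣy = 90310 − 89544 = 766
nΣx² − (Σx)² = 108460 − 107584 = 876; nΣy² − (Σy)² = 75235 − 74529 = 706
r = 766 / √(876 × 706) = 766 / 786.4197 ≈ 0.974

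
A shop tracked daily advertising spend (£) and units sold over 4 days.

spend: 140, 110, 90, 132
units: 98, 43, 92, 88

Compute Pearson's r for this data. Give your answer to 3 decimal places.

n = 4, Σx = 472, Σy = 321, Σx² = 57224, Σy² = 27661, Σxy = 38346
nΣxy − ΣxΣy = 153384 − 151512 = 1872
nΣx² − (Σx)² = 228896 − 222784 = 6112; nΣy² − (Σy)² = 110644 − 103041 = 7603
r = 1872 / √(6112 × 7603) = 1872 / 6816.8568 ≈ 0.275

0.275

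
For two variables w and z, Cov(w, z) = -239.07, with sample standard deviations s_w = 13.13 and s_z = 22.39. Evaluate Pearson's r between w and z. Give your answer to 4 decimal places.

-0.8132

r = Cov(w,z) / (s_w · s_z) = -239.07 / (13.13 × 22.39)
  = -239.07 / 293.9807 ≈ -0.8132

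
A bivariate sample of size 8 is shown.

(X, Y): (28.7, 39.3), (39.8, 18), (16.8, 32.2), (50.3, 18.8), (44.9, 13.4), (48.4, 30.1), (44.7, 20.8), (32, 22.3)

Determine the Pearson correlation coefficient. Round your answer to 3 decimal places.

-0.591

n = 8, ΣX = 305.6, ΣY = 194.9, ΣX² = 12600.72, ΣY² = 5274.27, ΣXY = 7032.77
nΣXY − ΣXΣY = 56262.16 − 59561.44 = -3299.28
nΣX² − (ΣX)² = 100805.76 − 93391.36 = 7414.4; nΣY² − (ΣY)² = 42194.16 − 37986.01 = 4208.15
r = -3299.28 / √(7414.4 × 4208.15) = -3299.28 / 5585.7772 ≈ -0.591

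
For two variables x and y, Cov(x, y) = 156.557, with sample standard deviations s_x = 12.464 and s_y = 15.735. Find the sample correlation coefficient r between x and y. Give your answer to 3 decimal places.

0.798

r = Cov(x,y) / (s_x · s_y) = 156.557 / (12.464 × 15.735)
  = 156.557 / 196.1210 ≈ 0.798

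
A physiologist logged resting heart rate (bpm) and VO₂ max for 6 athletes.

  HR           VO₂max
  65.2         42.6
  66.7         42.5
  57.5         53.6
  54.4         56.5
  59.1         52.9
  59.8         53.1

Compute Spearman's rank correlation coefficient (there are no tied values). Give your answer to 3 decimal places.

-0.943

Rank HR: 5, 6, 2, 1, 3, 4
Rank VO₂max: 2, 1, 5, 6, 3, 4
d = rank(HR) − rank(VO₂max): 3, 5, -3, -5, 0, 0; Σd² = 68
ρ = 1 − 6Σd² / [n(n²−1)] = 1 − 6×68 / (6×35) = 1 − 408/210 ≈ -0.943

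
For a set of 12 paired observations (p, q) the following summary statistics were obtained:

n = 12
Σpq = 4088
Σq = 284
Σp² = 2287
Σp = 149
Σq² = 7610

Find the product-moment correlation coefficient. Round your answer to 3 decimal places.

r = (nΣpq − ΣpΣq) / √[(nΣp² − (Σp)²)(nΣq² − (Σq)²)]
Numerator: 12×4088 − 149×284 = 6740
Denominator: √[(27444 − 22201)(91320 − 80656)] = √[5243 × 10664] = 7477.3894
r = 6740 / 7477.3894 ≈ 0.901

0.901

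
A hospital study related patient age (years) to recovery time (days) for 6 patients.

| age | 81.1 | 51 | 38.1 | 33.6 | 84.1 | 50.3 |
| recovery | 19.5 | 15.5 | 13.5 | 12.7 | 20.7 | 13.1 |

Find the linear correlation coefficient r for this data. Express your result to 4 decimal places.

0.9642

n = 6, Σx = 338.2, Σy = 95, Σx² = 21361.68, Σy² = 1564.14, Σxy = 5712.82
nΣxy − ΣxΣy = 34276.92 − 32129 = 2147.92
nΣx² − (Σx)² = 128170.08 − 114379.24 = 13790.84; nΣy² − (Σy)² = 9384.84 − 9025 = 359.84
r = 2147.92 / √(13790.84 × 359.84) = 2147.92 / 2227.6660 ≈ 0.9642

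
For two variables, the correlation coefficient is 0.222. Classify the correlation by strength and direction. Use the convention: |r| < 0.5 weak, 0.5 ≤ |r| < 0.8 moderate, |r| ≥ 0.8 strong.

weak positive

r = 0.222 > 0 so the relationship is positive.
|r| = 0.222, which falls in the weak range.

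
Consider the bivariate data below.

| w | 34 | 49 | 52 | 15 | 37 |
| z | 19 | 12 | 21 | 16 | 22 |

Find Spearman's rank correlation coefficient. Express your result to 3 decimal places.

0.200

Rank w: 2, 4, 5, 1, 3
Rank z: 3, 1, 4, 2, 5
d = rank(w) − rank(z): -1, 3, 1, -1, -2; Σd² = 16
ρ = 1 − 6Σd² / [n(n²−1)] = 1 − 6×16 / (5×24) = 1 − 96/120 ≈ 0.200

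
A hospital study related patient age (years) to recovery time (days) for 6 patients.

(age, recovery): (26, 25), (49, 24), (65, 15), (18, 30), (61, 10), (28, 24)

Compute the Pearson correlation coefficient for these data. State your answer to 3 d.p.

-0.886

n = 6, Σx = 247, Σy = 128, Σx² = 12131, Σy² = 3002, Σxy = 4623
nΣxy − ΣxΣy = 27738 − 31616 = -3878
nΣx² − (Σx)² = 72786 − 61009 = 11777; nΣy² − (Σy)² = 18012 − 16384 = 1628
r = -3878 / √(11777 × 1628) = -3878 / 4378.6934 ≈ -0.886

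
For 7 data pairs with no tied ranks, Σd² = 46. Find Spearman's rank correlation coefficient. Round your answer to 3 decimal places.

ρ = 1 − 6Σd² / [n(n²−1)] = 1 − 6×46 / (7×48)
  = 1 − 276/336 = 1 − 0.8214 ≈ 0.179

0.179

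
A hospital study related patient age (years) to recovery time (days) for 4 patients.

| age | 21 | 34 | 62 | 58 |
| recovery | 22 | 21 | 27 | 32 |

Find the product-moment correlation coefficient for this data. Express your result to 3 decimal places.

0.819

n = 4, Σx = 175, Σy = 102, Σx² = 8805, Σy² = 2678, Σxy = 4706
nΣxy − ΣxΣy = 18824 − 17850 = 974
nΣx² − (Σx)² = 35220 − 30625 = 4595; nΣy² − (Σy)² = 10712 − 10404 = 308
r = 974 / √(4595 × 308) = 974 / 1189.6470 ≈ 0.819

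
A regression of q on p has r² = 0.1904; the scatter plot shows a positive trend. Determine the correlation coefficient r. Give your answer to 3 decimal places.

0.436

|r| = √0.1904 = 0.436
The association is positive, so r = 0.436.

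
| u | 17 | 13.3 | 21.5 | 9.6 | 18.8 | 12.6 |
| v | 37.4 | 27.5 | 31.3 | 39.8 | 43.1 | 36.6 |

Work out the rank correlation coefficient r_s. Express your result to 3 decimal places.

Rank u: 4, 3, 6, 1, 5, 2
Rank v: 4, 1, 2, 5, 6, 3
d = rank(u) − rank(v): 0, 2, 4, -4, -1, -1; Σd² = 38
ρ = 1 − 6Σd² / [n(n²−1)] = 1 − 6×38 / (6×35) = 1 − 228/210 ≈ -0.086

-0.086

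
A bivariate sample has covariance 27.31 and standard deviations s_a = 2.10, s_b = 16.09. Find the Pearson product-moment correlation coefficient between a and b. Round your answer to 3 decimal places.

r = Cov(a,b) / (s_a · s_b) = 27.31 / (2.10 × 16.09)
  = 27.31 / 33.7890 ≈ 0.808

0.808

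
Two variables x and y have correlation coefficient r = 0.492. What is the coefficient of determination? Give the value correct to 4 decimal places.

0.2421

r² = (0.492)² = 0.2421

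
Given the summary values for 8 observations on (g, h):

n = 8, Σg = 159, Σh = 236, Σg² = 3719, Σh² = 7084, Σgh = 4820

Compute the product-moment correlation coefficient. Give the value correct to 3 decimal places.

0.496

r = (nΣgh − ΣgΣh) / √[(nΣg² − (Σg)²)(nΣh² − (Σh)²)]
Numerator: 8×4820 − 159×236 = 1036
Denominator: √[(29752 − 25281)(56672 − 55696)] = √[4471 × 976] = 2088.9461
r = 1036 / 2088.9461 ≈ 0.496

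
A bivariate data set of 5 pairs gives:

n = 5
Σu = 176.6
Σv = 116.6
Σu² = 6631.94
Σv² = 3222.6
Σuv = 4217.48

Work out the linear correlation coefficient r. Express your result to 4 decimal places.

r = (nΣuv − ΣuΣv) / √[(nΣu² − (Σu)²)(nΣv² − (Σv)²)]
Numerator: 5×4217.48 − 176.6×116.6 = 495.84
Denominator: √[(33159.7 − 31187.56)(16113 − 13595.56)] = √[1972.14 × 2517.44] = 2228.1706
r = 495.84 / 2228.1706 ≈ 0.2225

0.2225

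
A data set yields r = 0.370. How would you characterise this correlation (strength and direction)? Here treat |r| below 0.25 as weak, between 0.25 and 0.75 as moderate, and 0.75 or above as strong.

r = 0.370 > 0 so the relationship is positive.
|r| = 0.370, which falls in the moderate range.

moderate positive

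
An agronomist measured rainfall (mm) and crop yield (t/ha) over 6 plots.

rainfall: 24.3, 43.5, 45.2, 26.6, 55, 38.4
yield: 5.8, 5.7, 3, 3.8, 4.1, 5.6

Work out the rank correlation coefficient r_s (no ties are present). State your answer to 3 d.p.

Rank rainfall: 1, 4, 5, 2, 6, 3
Rank yield: 6, 5, 1, 2, 3, 4
d = rank(rainfall) − rank(yield): -5, -1, 4, 0, 3, -1; Σd² = 52
ρ = 1 − 6Σd² / [n(n²−1)] = 1 − 6×52 / (6×35) = 1 − 312/210 ≈ -0.486

-0.486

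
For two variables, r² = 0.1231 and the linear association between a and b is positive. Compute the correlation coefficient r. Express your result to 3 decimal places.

0.351

|r| = √0.1231 = 0.351
The association is positive, so r = 0.351.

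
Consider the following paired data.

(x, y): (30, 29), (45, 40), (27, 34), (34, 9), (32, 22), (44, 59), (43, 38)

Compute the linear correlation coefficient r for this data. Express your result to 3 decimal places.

n = 7, Σx = 255, Σy = 231, Σx² = 9619, Σy² = 9087, Σxy = 8828
nΣxy − ΣxΣy = 61796 − 58905 = 2891
nΣx² − (Σx)² = 67333 − 65025 = 2308; nΣy² − (Σy)² = 63609 − 53361 = 10248
r = 2891 / √(2308 × 10248) = 2891 / 4863.3717 ≈ 0.594

0.594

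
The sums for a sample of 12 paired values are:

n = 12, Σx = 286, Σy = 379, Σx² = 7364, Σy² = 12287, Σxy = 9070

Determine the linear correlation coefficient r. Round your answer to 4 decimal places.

0.0892

r = (nΣxy − ΣxΣy) / √[(nΣx² − (Σx)²)(nΣy² − (Σy)²)]
Numerator: 12×9070 − 286×379 = 446
Denominator: √[(88368 − 81796)(147444 − 143641)] = √[6572 × 3803] = 4999.3316
r = 446 / 4999.3316 ≈ 0.0892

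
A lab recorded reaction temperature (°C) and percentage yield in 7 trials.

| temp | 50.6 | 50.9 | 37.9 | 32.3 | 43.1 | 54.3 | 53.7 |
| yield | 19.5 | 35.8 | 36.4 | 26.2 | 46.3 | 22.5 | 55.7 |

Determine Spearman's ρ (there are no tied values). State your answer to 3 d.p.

-0.036

Rank temp: 4, 5, 2, 1, 3, 7, 6
Rank yield: 1, 4, 5, 3, 6, 2, 7
d = rank(temp) − rank(yield): 3, 1, -3, -2, -3, 5, -1; Σd² = 58
ρ = 1 − 6Σd² / [n(n²−1)] = 1 − 6×58 / (7×48) = 1 − 348/336 ≈ -0.036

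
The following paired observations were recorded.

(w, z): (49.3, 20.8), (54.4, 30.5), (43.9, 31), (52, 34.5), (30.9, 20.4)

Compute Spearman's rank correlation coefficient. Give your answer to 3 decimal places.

0.500

Rank w: 3, 5, 2, 4, 1
Rank z: 2, 3, 4, 5, 1
d = rank(w) − rank(z): 1, 2, -2, -1, 0; Σd² = 10
ρ = 1 − 6Σd² / [n(n²−1)] = 1 − 6×10 / (5×24) = 1 − 60/120 ≈ 0.500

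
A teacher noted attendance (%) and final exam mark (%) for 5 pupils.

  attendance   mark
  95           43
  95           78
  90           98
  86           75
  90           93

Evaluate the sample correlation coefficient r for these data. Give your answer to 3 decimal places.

n = 5, Σx = 456, Σy = 387, Σx² = 41646, Σy² = 31811, Σxy = 35135
nΣxy − ΣxΣy = 175675 − 176472 = -797
nΣx² − (Σx)² = 208230 − 207936 = 294; nΣy² − (Σy)² = 159055 − 149769 = 9286
r = -797 / √(294 × 9286) = -797 / 1652.2966 ≈ -0.482

-0.482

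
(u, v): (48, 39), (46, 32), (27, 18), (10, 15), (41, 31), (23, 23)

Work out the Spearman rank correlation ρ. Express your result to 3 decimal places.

0.943

Rank u: 6, 5, 3, 1, 4, 2
Rank v: 6, 5, 2, 1, 4, 3
d = rank(u) − rank(v): 0, 0, 1, 0, 0, -1; Σd² = 2
ρ = 1 − 6Σd² / [n(n²−1)] = 1 − 6×2 / (6×35) = 1 − 12/210 ≈ 0.943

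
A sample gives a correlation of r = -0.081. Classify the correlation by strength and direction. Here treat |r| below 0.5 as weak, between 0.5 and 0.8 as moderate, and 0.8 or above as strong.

weak negative

r = -0.081 < 0 so the relationship is negative.
|r| = 0.081, which falls in the weak range.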